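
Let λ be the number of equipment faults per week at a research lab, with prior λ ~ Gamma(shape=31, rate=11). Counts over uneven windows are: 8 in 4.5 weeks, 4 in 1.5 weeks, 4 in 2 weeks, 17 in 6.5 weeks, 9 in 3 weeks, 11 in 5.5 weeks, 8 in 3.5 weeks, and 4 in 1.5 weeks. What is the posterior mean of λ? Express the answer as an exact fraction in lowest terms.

32/13

Total count: 8 + 4 + 4 + 17 + 9 + 11 + 8 + 4 = 65.
Total exposure: 4.5 + 1.5 + 2 + 6.5 + 3 + 5.5 + 3.5 + 1.5 = 28 weeks.
Conjugate update: add total count to the shape and total exposure to the rate, giving Gamma(96, 39).
Posterior mean = α'/β' = 96/39 = 32/13.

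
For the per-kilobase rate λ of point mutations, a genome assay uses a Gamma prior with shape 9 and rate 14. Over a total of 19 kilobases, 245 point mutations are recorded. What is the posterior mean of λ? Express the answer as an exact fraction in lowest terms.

254/33

Total count 245 over total exposure 19 kilobases.
By Gamma–Poisson conjugacy, the posterior is Gamma(α + Σx, β + Σt) = Gamma(9 + 245, 14 + 19) = Gamma(254, 33).
Posterior mean = α'/β' = 254/33.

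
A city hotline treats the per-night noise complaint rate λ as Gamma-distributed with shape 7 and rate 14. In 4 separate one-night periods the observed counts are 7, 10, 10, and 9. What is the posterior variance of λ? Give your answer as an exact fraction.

43/324

Total count: 7 + 10 + 10 + 9 = 36.
Total exposure: 4 nights.
Conjugate update: add total count to the shape and total exposure to the rate, giving Gamma(43, 18).
Posterior variance = α'/β'² = 43/324.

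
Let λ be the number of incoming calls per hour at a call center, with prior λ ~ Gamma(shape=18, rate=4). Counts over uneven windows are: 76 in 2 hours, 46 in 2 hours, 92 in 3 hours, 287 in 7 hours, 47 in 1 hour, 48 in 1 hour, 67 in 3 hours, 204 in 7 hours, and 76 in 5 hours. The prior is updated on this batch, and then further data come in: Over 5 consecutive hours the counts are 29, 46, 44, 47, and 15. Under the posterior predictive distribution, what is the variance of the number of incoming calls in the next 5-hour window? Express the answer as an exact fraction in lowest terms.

5139/32

Total count: 76 + 46 + 92 + 287 + 47 + 48 + 67 + 204 + 76 = 943.
Total exposure: 2 + 2 + 3 + 7 + 1 + 1 + 3 + 7 + 5 = 31 hours.
After the first batch: Gamma(18 + 943, 4 + 31) = Gamma(961, 35).
Total count: 29 + 46 + 44 + 47 + 15 = 181.
Total exposure: 5 hours.
After the second batch: Gamma(961 + 181, 35 + 5) = Gamma(1142, 40).
The posterior predictive for a window of length T is Negative Binomial with variance T·α'·(β'+T)/β'² = 5·1142·45/1600 = 5139/32.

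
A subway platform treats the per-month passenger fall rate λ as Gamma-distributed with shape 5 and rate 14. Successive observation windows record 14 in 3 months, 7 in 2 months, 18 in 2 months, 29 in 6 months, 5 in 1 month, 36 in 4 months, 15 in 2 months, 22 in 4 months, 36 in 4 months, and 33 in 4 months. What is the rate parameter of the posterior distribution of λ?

Total count: 14 + 7 + 18 + 29 + 5 + 36 + 15 + 22 + 36 + 33 = 215.
Total exposure: 3 + 2 + 2 + 6 + 1 + 4 + 2 + 4 + 4 + 4 = 32 months.
By Gamma–Poisson conjugacy, the posterior is Gamma(α + Σx, β + Σt) = Gamma(5 + 215, 14 + 32) = Gamma(220, 46).

46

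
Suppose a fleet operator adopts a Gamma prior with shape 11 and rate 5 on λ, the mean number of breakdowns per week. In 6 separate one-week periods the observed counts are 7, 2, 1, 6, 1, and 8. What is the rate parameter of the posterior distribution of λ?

Total count: 7 + 2 + 1 + 6 + 1 + 8 = 25.
Total exposure: 6 weeks.
Conjugate update: add total count to the shape and total exposure to the rate, giving Gamma(36, 11).

11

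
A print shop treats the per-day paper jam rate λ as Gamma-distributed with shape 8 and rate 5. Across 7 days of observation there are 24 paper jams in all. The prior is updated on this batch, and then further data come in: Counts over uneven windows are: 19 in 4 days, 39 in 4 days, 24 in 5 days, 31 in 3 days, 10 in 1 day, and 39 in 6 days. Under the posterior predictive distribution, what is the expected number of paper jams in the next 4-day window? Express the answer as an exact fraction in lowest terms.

776/35

Total count 24 over total exposure 7 days.
After the first batch: Gamma(8 + 24, 5 + 7) = Gamma(32, 12).
Total count: 19 + 39 + 24 + 31 + 10 + 39 = 162.
Total exposure: 4 + 4 + 5 + 3 + 1 + 6 = 23 days.
After the second batch: Gamma(32 + 162, 12 + 23) = Gamma(194, 35).
Predictive mean over a 4-day window = T·E[λ|data] = 4·194/35 = 776/35.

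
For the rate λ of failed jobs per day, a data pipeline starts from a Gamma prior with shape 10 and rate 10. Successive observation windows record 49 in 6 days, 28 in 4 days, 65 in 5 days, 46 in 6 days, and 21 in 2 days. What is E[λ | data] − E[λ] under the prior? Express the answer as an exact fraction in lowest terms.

Total count: 49 + 28 + 65 + 46 + 21 = 209.
Total exposure: 6 + 4 + 5 + 6 + 2 = 23 days.
Conjugate update: add total count to the shape and total exposure to the rate, giving Gamma(219, 33).
Posterior mean = 219/33 = 73/11; prior mean = 10/10 = 1. Difference = 73/11 − 1 = 62/11.

62/11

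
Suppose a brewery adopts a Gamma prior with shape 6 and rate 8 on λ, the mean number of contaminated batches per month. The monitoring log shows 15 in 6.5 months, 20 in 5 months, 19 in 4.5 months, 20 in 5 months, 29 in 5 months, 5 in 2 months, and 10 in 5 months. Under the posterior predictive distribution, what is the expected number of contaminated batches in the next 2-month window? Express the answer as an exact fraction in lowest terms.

248/41

Total count: 15 + 20 + 19 + 20 + 29 + 5 + 10 = 118.
Total exposure: 6.5 + 5 + 4.5 + 5 + 5 + 2 + 5 = 33 months.
Gamma(α, β) with Poisson data over total exposure Σt gives posterior Gamma(α+Σx, β+Σt) = Gamma(124, 41).
Predictive mean over a 2-month window = T·E[λ|data] = 2·124/41 = 248/41.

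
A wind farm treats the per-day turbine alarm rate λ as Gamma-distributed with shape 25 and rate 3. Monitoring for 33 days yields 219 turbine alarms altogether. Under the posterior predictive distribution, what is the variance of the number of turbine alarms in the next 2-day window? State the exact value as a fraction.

1159/81

Total count 219 over total exposure 33 days.
Conjugate update: add total count to the shape and total exposure to the rate, giving Gamma(244, 36).
The posterior predictive for a window of length T is Negative Binomial with variance T·α'·(β'+T)/β'² = 2·244·38/1296 = 1159/81.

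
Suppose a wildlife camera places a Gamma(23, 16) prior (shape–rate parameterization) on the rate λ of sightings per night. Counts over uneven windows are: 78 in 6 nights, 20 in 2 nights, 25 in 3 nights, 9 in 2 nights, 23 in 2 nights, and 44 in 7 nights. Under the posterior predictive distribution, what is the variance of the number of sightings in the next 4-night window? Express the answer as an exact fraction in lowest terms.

9324/361

Total count: 78 + 20 + 25 + 9 + 23 + 44 = 199.
Total exposure: 6 + 2 + 3 + 2 + 2 + 7 = 22 nights.
By Gamma–Poisson conjugacy, the posterior is Gamma(α + Σx, β + Σt) = Gamma(23 + 199, 16 + 22) = Gamma(222, 38).
The posterior predictive for a window of length T is Negative Binomial with variance T·α'·(β'+T)/β'² = 4·222·42/1444 = 9324/361.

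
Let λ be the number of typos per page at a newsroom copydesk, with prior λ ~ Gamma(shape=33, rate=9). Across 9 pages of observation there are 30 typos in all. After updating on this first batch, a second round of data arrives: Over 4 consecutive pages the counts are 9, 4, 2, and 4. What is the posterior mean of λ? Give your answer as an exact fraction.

41/11

Total count 30 over total exposure 9 pages.
After the first batch: Gamma(33 + 30, 9 + 9) = Gamma(63, 18).
Total count: 9 + 4 + 2 + 4 = 19.
Total exposure: 4 pages.
After the second batch: Gamma(63 + 19, 18 + 4) = Gamma(82, 22).
Posterior mean = α'/β' = 82/22 = 41/11.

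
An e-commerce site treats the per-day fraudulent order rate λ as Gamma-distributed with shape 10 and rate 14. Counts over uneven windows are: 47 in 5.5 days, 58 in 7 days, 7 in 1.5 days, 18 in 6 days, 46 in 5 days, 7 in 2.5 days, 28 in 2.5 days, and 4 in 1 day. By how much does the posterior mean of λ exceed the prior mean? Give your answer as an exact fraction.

30/7

Total count: 47 + 58 + 7 + 18 + 46 + 7 + 28 + 4 = 215.
Total exposure: 5.5 + 7 + 1.5 + 6 + 5 + 2.5 + 2.5 + 1 = 31 days.
Conjugate update: add total count to the shape and total exposure to the rate, giving Gamma(225, 45).
Posterior mean = 225/45 = 5; prior mean = 10/14 = 5/7. Difference = 5 − 5/7 = 30/7.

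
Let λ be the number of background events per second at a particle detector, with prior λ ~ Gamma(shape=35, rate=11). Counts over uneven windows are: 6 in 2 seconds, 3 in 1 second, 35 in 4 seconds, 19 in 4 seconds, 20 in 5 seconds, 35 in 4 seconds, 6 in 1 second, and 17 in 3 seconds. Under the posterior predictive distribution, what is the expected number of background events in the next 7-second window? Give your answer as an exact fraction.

176/5

Total count: 6 + 3 + 35 + 19 + 20 + 35 + 6 + 17 = 141.
Total exposure: 2 + 1 + 4 + 4 + 5 + 4 + 1 + 3 = 24 seconds.
Conjugate update: add total count to the shape and total exposure to the rate, giving Gamma(176, 35).
Predictive mean over a 7-second window = T·E[λ|data] = 7·176/35 = 176/5.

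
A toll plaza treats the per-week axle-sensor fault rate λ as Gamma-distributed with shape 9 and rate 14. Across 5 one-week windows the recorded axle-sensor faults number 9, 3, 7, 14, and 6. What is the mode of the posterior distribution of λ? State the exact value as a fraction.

47/19

Total count: 9 + 3 + 7 + 14 + 6 = 39.
Total exposure: 5 weeks.
Conjugate update: add total count to the shape and total exposure to the rate, giving Gamma(48, 19).
Posterior mode = (α'−1)/β' = 47/19.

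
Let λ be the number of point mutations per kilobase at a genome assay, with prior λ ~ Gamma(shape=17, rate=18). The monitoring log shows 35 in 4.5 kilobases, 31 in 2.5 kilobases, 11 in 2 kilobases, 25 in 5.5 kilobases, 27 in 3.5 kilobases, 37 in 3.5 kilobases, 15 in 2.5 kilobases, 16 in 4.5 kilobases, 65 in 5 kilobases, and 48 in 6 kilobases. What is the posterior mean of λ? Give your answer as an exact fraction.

654/115

Total count: 35 + 31 + 11 + 25 + 27 + 37 + 15 + 16 + 65 + 48 = 310.
Total exposure: 4.5 + 2.5 + 2 + 5.5 + 3.5 + 3.5 + 2.5 + 4.5 + 5 + 6 = 39.5 kilobases.
The Gamma prior is conjugate for the Poisson rate, so λ | data ~ Gamma(17+310, 18+39.5) = Gamma(327, 115/2).
Posterior mean = α'/β' = 327/(115/2) = 654/115.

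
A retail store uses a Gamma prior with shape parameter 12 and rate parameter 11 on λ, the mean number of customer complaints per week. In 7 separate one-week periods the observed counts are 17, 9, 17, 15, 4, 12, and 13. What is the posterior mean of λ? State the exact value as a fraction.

11/2

Total count: 17 + 9 + 17 + 15 + 4 + 12 + 13 = 87.
Total exposure: 7 weeks.
Gamma(α, β) with Poisson data over total exposure Σt gives posterior Gamma(α+Σx, β+Σt) = Gamma(99, 18).
Posterior mean = α'/β' = 99/18 = 11/2.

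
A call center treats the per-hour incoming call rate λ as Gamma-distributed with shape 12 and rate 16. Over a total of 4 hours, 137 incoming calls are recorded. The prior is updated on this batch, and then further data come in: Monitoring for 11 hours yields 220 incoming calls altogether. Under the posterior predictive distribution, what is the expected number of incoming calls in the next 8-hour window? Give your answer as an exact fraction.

Total count 137 over total exposure 4 hours.
After the first batch: Gamma(12 + 137, 16 + 4) = Gamma(149, 20).
Total count 220 over total exposure 11 hours.
After the second batch: Gamma(149 + 220, 20 + 11) = Gamma(369, 31).
Predictive mean over an 8-hour window = T·E[λ|data] = 8·369/31 = 2952/31.

2952/31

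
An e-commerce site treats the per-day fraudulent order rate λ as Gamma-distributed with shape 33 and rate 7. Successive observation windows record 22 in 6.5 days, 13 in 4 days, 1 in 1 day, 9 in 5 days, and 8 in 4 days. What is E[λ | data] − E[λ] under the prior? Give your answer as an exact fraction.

-611/385

Total count: 22 + 13 + 1 + 9 + 8 = 53.
Total exposure: 6.5 + 4 + 1 + 5 + 4 = 20.5 days.
The Gamma prior is conjugate for the Poisson rate, so λ | data ~ Gamma(33+53, 7+20.5) = Gamma(86, 55/2).
Posterior mean = 86/(55/2) = 172/55; prior mean = 33/7 = 33/7. Difference = 172/55 − 33/7 = -611/385.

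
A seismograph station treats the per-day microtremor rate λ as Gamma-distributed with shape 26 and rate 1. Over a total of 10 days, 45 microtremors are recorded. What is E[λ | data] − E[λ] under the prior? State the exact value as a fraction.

-215/11

Total count 45 over total exposure 10 days.
Posterior: α' = 26 + 45 = 71, β' = 1 + 10 = 11.
Posterior mean = 71/11 = 71/11; prior mean = 26/1 = 26. Difference = 71/11 − 26 = -215/11.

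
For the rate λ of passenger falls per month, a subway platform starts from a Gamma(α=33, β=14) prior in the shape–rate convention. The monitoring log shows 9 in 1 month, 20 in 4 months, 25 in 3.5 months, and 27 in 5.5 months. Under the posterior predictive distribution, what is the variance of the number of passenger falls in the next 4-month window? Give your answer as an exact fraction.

Total count: 9 + 20 + 25 + 27 = 81.
Total exposure: 1 + 4 + 3.5 + 5.5 = 14 months.
Gamma(α, β) with Poisson data over total exposure Σt gives posterior Gamma(α+Σx, β+Σt) = Gamma(114, 28).
The posterior predictive for a window of length T is Negative Binomial with variance T·α'·(β'+T)/β'² = 4·114·32/784 = 912/49.

912/49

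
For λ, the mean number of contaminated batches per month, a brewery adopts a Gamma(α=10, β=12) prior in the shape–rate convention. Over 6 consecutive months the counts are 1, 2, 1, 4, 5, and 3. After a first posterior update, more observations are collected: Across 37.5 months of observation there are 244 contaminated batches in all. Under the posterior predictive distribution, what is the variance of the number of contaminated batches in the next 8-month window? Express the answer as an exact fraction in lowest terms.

60960/1369

Total count: 1 + 2 + 1 + 4 + 5 + 3 = 16.
Total exposure: 6 months.
After the first batch: Gamma(10 + 16, 12 + 6) = Gamma(26, 18).
Total count 244 over total exposure 37.5 months.
After the second batch: Gamma(26 + 244, 18 + 37.5) = Gamma(270, 111/2).
The posterior predictive for a window of length T is Negative Binomial with variance T·α'·(β'+T)/β'² = 8·270·(127/2)/(12321/4) = 60960/1369.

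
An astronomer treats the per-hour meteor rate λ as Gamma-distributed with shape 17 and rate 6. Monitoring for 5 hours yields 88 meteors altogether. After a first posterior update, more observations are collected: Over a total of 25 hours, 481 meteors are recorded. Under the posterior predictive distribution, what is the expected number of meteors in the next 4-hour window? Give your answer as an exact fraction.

586/9

Total count 88 over total exposure 5 hours.
After the first batch: Gamma(17 + 88, 6 + 5) = Gamma(105, 11).
Total count 481 over total exposure 25 hours.
After the second batch: Gamma(105 + 481, 11 + 25) = Gamma(586, 36).
Predictive mean over a 4-hour window = T·E[λ|data] = 4·586/36 = 586/9.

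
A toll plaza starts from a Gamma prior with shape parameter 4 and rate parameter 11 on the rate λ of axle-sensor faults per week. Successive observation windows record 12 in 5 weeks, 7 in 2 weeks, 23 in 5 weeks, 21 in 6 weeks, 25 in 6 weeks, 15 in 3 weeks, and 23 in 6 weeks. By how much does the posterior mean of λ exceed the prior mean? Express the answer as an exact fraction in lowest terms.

Total count: 12 + 7 + 23 + 21 + 25 + 15 + 23 = 126.
Total exposure: 5 + 2 + 5 + 6 + 6 + 3 + 6 = 33 weeks.
Conjugate update: add total count to the shape and total exposure to the rate, giving Gamma(130, 44).
Posterior mean = 130/44 = 65/22; prior mean = 4/11 = 4/11. Difference = 65/22 − 4/11 = 57/22.

57/22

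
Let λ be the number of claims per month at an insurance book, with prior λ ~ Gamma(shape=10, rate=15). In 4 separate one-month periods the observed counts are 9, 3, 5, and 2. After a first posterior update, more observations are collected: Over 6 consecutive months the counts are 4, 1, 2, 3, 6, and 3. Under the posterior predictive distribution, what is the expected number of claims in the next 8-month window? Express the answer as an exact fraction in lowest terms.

384/25

Total count: 9 + 3 + 5 + 2 = 19.
Total exposure: 4 months.
After the first batch: Gamma(10 + 19, 15 + 4) = Gamma(29, 19).
Total count: 4 + 1 + 2 + 3 + 6 + 3 = 19.
Total exposure: 6 months.
After the second batch: Gamma(29 + 19, 19 + 6) = Gamma(48, 25).
Predictive mean over an 8-month window = T·E[λ|data] = 8·48/25 = 384/25.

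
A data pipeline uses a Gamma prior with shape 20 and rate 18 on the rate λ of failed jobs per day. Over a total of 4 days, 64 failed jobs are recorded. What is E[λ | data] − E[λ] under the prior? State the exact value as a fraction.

Total count 64 over total exposure 4 days.
Conjugate update: add total count to the shape and total exposure to the rate, giving Gamma(84, 22).
Posterior mean = 84/22 = 42/11; prior mean = 20/18 = 10/9. Difference = 42/11 − 10/9 = 268/99.

268/99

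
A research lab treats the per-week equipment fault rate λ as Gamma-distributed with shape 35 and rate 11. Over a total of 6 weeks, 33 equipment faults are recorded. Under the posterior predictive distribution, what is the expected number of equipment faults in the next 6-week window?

Total count 33 over total exposure 6 weeks.
Conjugate update: add total count to the shape and total exposure to the rate, giving Gamma(68, 17).
Predictive mean over a 6-week window = T·E[λ|data] = 6·68/17 = 24.

24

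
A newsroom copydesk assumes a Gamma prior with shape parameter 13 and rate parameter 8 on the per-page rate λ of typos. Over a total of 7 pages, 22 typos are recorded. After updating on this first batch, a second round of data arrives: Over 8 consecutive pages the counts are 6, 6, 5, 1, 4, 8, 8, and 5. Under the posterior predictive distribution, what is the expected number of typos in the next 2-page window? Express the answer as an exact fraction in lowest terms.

Total count 22 over total exposure 7 pages.
After the first batch: Gamma(13 + 22, 8 + 7) = Gamma(35, 15).
Total count: 6 + 6 + 5 + 1 + 4 + 8 + 8 + 5 = 43.
Total exposure: 8 pages.
After the second batch: Gamma(35 + 43, 15 + 8) = Gamma(78, 23).
Predictive mean over a 2-page window = T·E[λ|data] = 2·78/23 = 156/23.

156/23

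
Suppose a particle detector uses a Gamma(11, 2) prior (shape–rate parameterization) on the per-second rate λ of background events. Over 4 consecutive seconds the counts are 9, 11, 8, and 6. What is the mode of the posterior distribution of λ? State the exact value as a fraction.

22/3

Total count: 9 + 11 + 8 + 6 = 34.
Total exposure: 4 seconds.
Posterior: α' = 11 + 34 = 45, β' = 2 + 4 = 6.
Posterior mode = (α'−1)/β' = 44/6 = 22/3.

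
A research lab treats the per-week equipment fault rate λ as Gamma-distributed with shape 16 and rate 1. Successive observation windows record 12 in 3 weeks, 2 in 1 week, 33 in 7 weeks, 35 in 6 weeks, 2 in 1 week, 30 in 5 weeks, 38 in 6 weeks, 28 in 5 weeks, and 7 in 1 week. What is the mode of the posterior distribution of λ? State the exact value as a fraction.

Total count: 12 + 2 + 33 + 35 + 2 + 30 + 38 + 28 + 7 = 187.
Total exposure: 3 + 1 + 7 + 6 + 1 + 5 + 6 + 5 + 1 = 35 weeks.
By Gamma–Poisson conjugacy, the posterior is Gamma(α + Σx, β + Σt) = Gamma(16 + 187, 1 + 35) = Gamma(203, 36).
Posterior mode = (α'−1)/β' = 202/36 = 101/18.

101/18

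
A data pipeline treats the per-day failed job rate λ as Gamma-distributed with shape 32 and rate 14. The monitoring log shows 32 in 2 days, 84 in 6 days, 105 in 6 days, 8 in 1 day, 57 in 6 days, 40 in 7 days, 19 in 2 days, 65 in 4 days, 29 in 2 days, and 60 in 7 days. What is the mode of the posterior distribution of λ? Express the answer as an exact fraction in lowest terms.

530/57

Total count: 32 + 84 + 105 + 8 + 57 + 40 + 19 + 65 + 29 + 60 = 499.
Total exposure: 2 + 6 + 6 + 1 + 6 + 7 + 2 + 4 + 2 + 7 = 43 days.
Conjugate update: add total count to the shape and total exposure to the rate, giving Gamma(531, 57).
Posterior mode = (α'−1)/β' = 530/57.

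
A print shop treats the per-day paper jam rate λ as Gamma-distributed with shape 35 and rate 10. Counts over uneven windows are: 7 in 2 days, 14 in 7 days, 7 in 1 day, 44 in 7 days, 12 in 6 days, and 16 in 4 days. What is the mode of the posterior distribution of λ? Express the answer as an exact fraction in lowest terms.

Total count: 7 + 14 + 7 + 44 + 12 + 16 = 100.
Total exposure: 2 + 7 + 1 + 7 + 6 + 4 = 27 days.
Conjugate update: add total count to the shape and total exposure to the rate, giving Gamma(135, 37).
Posterior mode = (α'−1)/β' = 134/37.

134/37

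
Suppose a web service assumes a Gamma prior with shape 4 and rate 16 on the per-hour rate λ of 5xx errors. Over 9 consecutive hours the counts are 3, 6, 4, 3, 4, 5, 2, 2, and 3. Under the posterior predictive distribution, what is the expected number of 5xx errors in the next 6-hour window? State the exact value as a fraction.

Total count: 3 + 6 + 4 + 3 + 4 + 5 + 2 + 2 + 3 = 32.
Total exposure: 9 hours.
The Gamma prior is conjugate for the Poisson rate, so λ | data ~ Gamma(4+32, 16+9) = Gamma(36, 25).
Predictive mean over a 6-hour window = T·E[λ|data] = 6·36/25 = 216/25.

216/25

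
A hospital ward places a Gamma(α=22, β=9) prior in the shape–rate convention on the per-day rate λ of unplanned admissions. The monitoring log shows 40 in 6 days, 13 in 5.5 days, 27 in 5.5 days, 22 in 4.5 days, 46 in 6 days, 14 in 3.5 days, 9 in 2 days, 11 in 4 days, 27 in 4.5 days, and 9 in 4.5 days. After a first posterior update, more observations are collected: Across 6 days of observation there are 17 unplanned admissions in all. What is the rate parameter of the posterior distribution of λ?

61

Total count: 40 + 13 + 27 + 22 + 46 + 14 + 9 + 11 + 27 + 9 = 218.
Total exposure: 6 + 5.5 + 5.5 + 4.5 + 6 + 3.5 + 2 + 4 + 4.5 + 4.5 = 46 days.
After the first batch: Gamma(22 + 218, 9 + 46) = Gamma(240, 55).
Total count 17 over total exposure 6 days.
After the second batch: Gamma(240 + 17, 55 + 6) = Gamma(257, 61).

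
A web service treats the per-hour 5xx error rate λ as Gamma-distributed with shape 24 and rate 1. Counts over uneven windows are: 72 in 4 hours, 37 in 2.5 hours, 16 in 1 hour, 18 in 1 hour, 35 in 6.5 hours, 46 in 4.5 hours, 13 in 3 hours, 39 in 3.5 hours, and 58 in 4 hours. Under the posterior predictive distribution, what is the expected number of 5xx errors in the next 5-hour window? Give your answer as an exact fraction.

1790/31

Total count: 72 + 37 + 16 + 18 + 35 + 46 + 13 + 39 + 58 = 334.
Total exposure: 4 + 2.5 + 1 + 1 + 6.5 + 4.5 + 3 + 3.5 + 4 = 30 hours.
Conjugate update: add total count to the shape and total exposure to the rate, giving Gamma(358, 31).
Predictive mean over a 5-hour window = T·E[λ|data] = 5·358/31 = 1790/31.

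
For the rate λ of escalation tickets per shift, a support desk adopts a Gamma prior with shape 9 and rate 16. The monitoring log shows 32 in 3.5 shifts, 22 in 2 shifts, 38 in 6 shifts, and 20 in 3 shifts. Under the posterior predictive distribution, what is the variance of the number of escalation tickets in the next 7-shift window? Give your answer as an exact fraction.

127050/3721

Total count: 32 + 22 + 38 + 20 = 112.
Total exposure: 3.5 + 2 + 6 + 3 = 14.5 shifts.
Posterior: α' = 9 + 112 = 121, β' = 16 + 14.5 = 61/2.
The posterior predictive for a window of length T is Negative Binomial with variance T·α'·(β'+T)/β'² = 7·121·(75/2)/(3721/4) = 127050/3721.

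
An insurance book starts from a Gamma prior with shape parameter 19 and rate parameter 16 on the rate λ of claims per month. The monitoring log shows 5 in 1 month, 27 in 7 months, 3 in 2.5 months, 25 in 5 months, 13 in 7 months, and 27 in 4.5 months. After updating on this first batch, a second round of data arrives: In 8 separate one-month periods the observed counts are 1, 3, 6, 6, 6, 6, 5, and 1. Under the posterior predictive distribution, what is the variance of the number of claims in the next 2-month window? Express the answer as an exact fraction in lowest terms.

106/17

Total count: 5 + 27 + 3 + 25 + 13 + 27 = 100.
Total exposure: 1 + 7 + 2.5 + 5 + 7 + 4.5 = 27 months.
After the first batch: Gamma(19 + 100, 16 + 27) = Gamma(119, 43).
Total count: 1 + 3 + 6 + 6 + 6 + 6 + 5 + 1 = 34.
Total exposure: 8 months.
After the second batch: Gamma(119 + 34, 43 + 8) = Gamma(153, 51).
The posterior predictive for a window of length T is Negative Binomial with variance T·α'·(β'+T)/β'² = 2·153·53/2601 = 106/17.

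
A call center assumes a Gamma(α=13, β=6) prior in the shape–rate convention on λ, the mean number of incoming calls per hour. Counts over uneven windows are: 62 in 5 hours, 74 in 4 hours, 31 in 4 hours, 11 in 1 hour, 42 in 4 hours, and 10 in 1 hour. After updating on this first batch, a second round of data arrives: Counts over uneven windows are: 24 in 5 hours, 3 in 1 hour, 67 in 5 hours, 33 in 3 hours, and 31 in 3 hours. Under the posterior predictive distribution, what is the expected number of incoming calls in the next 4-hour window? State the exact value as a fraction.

802/21

Total count: 62 + 74 + 31 + 11 + 42 + 10 = 230.
Total exposure: 5 + 4 + 4 + 1 + 4 + 1 = 19 hours.
After the first batch: Gamma(13 + 230, 6 + 19) = Gamma(243, 25).
Total count: 24 + 3 + 67 + 33 + 31 = 158.
Total exposure: 5 + 1 + 5 + 3 + 3 = 17 hours.
After the second batch: Gamma(243 + 158, 25 + 17) = Gamma(401, 42).
Predictive mean over a 4-hour window = T·E[λ|data] = 4·401/42 = 802/21.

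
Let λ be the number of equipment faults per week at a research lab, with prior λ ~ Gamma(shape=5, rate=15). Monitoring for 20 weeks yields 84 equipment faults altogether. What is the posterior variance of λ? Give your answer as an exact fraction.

Total count 84 over total exposure 20 weeks.
Gamma(α, β) with Poisson data over total exposure Σt gives posterior Gamma(α+Σx, β+Σt) = Gamma(89, 35).
Posterior variance = α'/β'² = 89/1225.

89/1225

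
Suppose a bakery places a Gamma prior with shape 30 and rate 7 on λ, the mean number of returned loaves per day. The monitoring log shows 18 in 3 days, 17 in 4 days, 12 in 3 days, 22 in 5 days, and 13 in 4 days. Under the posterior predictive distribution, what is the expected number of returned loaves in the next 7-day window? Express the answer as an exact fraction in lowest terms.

Total count: 18 + 17 + 12 + 22 + 13 = 82.
Total exposure: 3 + 4 + 3 + 5 + 4 = 19 days.
Posterior: α' = 30 + 82 = 112, β' = 7 + 19 = 26.
Predictive mean over a 7-day window = T·E[λ|data] = 7·112/26 = 392/13.

392/13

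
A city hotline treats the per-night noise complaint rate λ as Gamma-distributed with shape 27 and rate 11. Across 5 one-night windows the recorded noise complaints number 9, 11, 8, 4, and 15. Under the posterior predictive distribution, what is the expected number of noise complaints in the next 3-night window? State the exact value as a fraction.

111/8

Total count: 9 + 11 + 8 + 4 + 15 = 47.
Total exposure: 5 nights.
Posterior: α' = 27 + 47 = 74, β' = 11 + 5 = 16.
Predictive mean over a 3-night window = T·E[λ|data] = 3·74/16 = 111/8.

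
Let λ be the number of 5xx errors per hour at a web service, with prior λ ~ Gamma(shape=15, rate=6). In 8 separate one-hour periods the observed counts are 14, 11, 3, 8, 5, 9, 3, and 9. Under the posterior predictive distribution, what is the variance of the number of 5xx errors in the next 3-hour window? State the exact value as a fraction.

Total count: 14 + 11 + 3 + 8 + 5 + 9 + 3 + 9 = 62.
Total exposure: 8 hours.
Posterior: α' = 15 + 62 = 77, β' = 6 + 8 = 14.
The posterior predictive for a window of length T is Negative Binomial with variance T·α'·(β'+T)/β'² = 3·77·17/196 = 561/28.

561/28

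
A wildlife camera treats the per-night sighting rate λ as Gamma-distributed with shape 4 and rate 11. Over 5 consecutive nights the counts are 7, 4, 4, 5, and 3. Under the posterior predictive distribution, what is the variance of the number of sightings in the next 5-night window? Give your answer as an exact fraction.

2835/256

Total count: 7 + 4 + 4 + 5 + 3 = 23.
Total exposure: 5 nights.
The Gamma prior is conjugate for the Poisson rate, so λ | data ~ Gamma(4+23, 11+5) = Gamma(27, 16).
The posterior predictive for a window of length T is Negative Binomial with variance T·α'·(β'+T)/β'² = 5·27·21/256 = 2835/256.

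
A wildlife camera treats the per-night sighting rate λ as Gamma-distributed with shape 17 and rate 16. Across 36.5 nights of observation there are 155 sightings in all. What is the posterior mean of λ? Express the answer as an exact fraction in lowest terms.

Total count 155 over total exposure 36.5 nights.
Gamma(α, β) with Poisson data over total exposure Σt gives posterior Gamma(α+Σx, β+Σt) = Gamma(172, 105/2).
Posterior mean = α'/β' = 172/(105/2) = 344/105.

344/105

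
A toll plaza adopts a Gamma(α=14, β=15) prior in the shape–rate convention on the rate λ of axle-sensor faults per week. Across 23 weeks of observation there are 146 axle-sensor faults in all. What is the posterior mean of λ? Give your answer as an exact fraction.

80/19

Total count 146 over total exposure 23 weeks.
Conjugate update: add total count to the shape and total exposure to the rate, giving Gamma(160, 38).
Posterior mean = α'/β' = 160/38 = 80/19.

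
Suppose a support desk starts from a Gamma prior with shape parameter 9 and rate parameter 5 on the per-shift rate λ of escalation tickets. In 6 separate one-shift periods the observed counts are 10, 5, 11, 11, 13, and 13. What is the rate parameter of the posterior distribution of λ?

Total count: 10 + 5 + 11 + 11 + 13 + 13 = 63.
Total exposure: 6 shifts.
Gamma(α, β) with Poisson data over total exposure Σt gives posterior Gamma(α+Σx, β+Σt) = Gamma(72, 11).

11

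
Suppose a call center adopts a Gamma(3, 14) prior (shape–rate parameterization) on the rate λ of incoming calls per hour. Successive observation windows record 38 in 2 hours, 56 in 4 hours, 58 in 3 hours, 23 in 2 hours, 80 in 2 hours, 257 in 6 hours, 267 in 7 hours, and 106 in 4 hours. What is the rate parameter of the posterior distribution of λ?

44

Total count: 38 + 56 + 58 + 23 + 80 + 257 + 267 + 106 = 885.
Total exposure: 2 + 4 + 3 + 2 + 2 + 6 + 7 + 4 = 30 hours.
Posterior: α' = 3 + 885 = 888, β' = 14 + 30 = 44.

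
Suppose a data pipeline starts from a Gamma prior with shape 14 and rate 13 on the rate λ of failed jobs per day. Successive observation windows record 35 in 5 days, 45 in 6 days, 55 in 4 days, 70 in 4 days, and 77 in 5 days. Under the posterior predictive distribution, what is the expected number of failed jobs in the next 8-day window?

Total count: 35 + 45 + 55 + 70 + 77 = 282.
Total exposure: 5 + 6 + 4 + 4 + 5 = 24 days.
The Gamma prior is conjugate for the Poisson rate, so λ | data ~ Gamma(14+282, 13+24) = Gamma(296, 37).
Predictive mean over an 8-day window = T·E[λ|data] = 8·296/37 = 64.

64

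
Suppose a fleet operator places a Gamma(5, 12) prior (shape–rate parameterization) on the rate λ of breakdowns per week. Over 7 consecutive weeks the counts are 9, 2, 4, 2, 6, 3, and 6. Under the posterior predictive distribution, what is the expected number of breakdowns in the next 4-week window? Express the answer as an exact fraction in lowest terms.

Total count: 9 + 2 + 4 + 2 + 6 + 3 + 6 = 32.
Total exposure: 7 weeks.
Gamma(α, β) with Poisson data over total exposure Σt gives posterior Gamma(α+Σx, β+Σt) = Gamma(37, 19).
Predictive mean over a 4-week window = T·E[λ|data] = 4·37/19 = 148/19.

148/19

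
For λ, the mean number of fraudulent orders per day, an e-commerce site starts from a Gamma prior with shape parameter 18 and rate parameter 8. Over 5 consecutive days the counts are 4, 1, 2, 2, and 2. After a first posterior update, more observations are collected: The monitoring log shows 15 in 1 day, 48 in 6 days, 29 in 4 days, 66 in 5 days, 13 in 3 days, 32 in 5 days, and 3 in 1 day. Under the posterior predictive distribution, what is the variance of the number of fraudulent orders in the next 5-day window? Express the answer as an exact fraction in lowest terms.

50525/1444

Total count: 4 + 1 + 2 + 2 + 2 = 11.
Total exposure: 5 days.
After the first batch: Gamma(18 + 11, 8 + 5) = Gamma(29, 13).
Total count: 15 + 48 + 29 + 66 + 13 + 32 + 3 = 206.
Total exposure: 1 + 6 + 4 + 5 + 3 + 5 + 1 = 25 days.
After the second batch: Gamma(29 + 206, 13 + 25) = Gamma(235, 38).
The posterior predictive for a window of length T is Negative Binomial with variance T·α'·(β'+T)/β'² = 5·235·43/1444 = 50525/1444.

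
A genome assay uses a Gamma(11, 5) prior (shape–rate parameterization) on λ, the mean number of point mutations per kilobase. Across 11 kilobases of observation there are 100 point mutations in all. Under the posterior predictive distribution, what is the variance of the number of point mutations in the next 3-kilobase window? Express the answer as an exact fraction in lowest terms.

Total count 100 over total exposure 11 kilobases.
Conjugate update: add total count to the shape and total exposure to the rate, giving Gamma(111, 16).
The posterior predictive for a window of length T is Negative Binomial with variance T·α'·(β'+T)/β'² = 3·111·19/256 = 6327/256.

6327/256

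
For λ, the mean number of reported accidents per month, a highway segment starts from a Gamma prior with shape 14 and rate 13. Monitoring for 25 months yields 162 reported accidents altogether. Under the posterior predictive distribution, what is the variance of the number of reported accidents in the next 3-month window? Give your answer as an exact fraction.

5412/361

Total count 162 over total exposure 25 months.
The Gamma prior is conjugate for the Poisson rate, so λ | data ~ Gamma(14+162, 13+25) = Gamma(176, 38).
The posterior predictive for a window of length T is Negative Binomial with variance T·α'·(β'+T)/β'² = 3·176·41/1444 = 5412/361.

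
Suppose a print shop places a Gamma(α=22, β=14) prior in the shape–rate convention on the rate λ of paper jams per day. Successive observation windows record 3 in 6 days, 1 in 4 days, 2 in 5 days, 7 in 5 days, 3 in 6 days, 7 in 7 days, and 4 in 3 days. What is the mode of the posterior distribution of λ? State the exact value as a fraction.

24/25

Total count: 3 + 1 + 2 + 7 + 3 + 7 + 4 = 27.
Total exposure: 6 + 4 + 5 + 5 + 6 + 7 + 3 = 36 days.
Gamma(α, β) with Poisson data over total exposure Σt gives posterior Gamma(α+Σx, β+Σt) = Gamma(49, 50).
Posterior mode = (α'−1)/β' = 48/50 = 24/25.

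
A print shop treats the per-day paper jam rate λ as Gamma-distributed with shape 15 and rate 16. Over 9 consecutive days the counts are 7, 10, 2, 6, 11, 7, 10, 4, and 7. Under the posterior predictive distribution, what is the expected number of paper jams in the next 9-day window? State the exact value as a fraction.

Total count: 7 + 10 + 2 + 6 + 11 + 7 + 10 + 4 + 7 = 64.
Total exposure: 9 days.
Gamma(α, β) with Poisson data over total exposure Σt gives posterior Gamma(α+Σx, β+Σt) = Gamma(79, 25).
Predictive mean over a 9-day window = T·E[λ|data] = 9·79/25 = 711/25.

711/25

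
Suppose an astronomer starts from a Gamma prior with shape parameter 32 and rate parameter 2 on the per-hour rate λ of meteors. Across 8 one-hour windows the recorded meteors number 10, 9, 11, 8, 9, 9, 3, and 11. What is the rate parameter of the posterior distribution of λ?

Total count: 10 + 9 + 11 + 8 + 9 + 9 + 3 + 11 = 70.
Total exposure: 8 hours.
Gamma(α, β) with Poisson data over total exposure Σt gives posterior Gamma(α+Σx, β+Σt) = Gamma(102, 10).

10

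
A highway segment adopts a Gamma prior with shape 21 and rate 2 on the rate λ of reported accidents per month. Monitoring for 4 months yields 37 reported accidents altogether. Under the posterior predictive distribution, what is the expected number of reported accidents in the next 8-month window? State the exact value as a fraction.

Total count 37 over total exposure 4 months.
Posterior: α' = 21 + 37 = 58, β' = 2 + 4 = 6.
Predictive mean over an 8-month window = T·E[λ|data] = 8·58/6 = 232/3.

232/3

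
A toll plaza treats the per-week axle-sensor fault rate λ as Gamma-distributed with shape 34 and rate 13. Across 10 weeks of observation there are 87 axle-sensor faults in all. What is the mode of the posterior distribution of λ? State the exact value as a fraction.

Total count 87 over total exposure 10 weeks.
Gamma(α, β) with Poisson data over total exposure Σt gives posterior Gamma(α+Σx, β+Σt) = Gamma(121, 23).
Posterior mode = (α'−1)/β' = 120/23.

120/23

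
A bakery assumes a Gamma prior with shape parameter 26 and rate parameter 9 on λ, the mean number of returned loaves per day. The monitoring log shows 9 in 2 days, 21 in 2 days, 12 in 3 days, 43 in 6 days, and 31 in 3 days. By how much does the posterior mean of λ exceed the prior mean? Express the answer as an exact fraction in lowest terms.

Total count: 9 + 21 + 12 + 43 + 31 = 116.
Total exposure: 2 + 2 + 3 + 6 + 3 = 16 days.
By Gamma–Poisson conjugacy, the posterior is Gamma(α + Σx, β + Σt) = Gamma(26 + 116, 9 + 16) = Gamma(142, 25).
Posterior mean = 142/25 = 142/25; prior mean = 26/9 = 26/9. Difference = 142/25 − 26/9 = 628/225.

628/225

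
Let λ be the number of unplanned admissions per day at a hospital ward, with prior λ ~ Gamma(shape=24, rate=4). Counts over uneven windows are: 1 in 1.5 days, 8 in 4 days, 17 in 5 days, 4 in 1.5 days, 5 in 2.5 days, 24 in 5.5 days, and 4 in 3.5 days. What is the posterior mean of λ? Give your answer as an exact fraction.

Total count: 1 + 8 + 17 + 4 + 5 + 24 + 4 = 63.
Total exposure: 1.5 + 4 + 5 + 1.5 + 2.5 + 5.5 + 3.5 = 23.5 days.
Posterior: α' = 24 + 63 = 87, β' = 4 + 23.5 = 55/2.
Posterior mean = α'/β' = 87/(55/2) = 174/55.

174/55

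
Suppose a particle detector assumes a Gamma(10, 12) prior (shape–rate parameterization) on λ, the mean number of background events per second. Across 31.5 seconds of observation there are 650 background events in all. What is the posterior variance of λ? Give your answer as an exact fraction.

880/2523

Total count 650 over total exposure 31.5 seconds.
Gamma(α, β) with Poisson data over total exposure Σt gives posterior Gamma(α+Σx, β+Σt) = Gamma(660, 87/2).
Posterior variance = α'/β'² = 660/(7569/4) = 880/2523.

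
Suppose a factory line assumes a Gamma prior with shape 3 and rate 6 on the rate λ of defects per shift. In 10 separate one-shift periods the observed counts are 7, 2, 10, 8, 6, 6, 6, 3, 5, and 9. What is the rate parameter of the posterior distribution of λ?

Total count: 7 + 2 + 10 + 8 + 6 + 6 + 6 + 3 + 5 + 9 = 62.
Total exposure: 10 shifts.
Posterior: α' = 3 + 62 = 65, β' = 6 + 10 = 16.

16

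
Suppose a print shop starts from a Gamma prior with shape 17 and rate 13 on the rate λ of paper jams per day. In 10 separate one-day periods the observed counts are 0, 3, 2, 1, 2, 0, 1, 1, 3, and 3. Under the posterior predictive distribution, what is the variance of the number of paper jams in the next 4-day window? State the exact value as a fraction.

Total count: 0 + 3 + 2 + 1 + 2 + 0 + 1 + 1 + 3 + 3 = 16.
Total exposure: 10 days.
Posterior: α' = 17 + 16 = 33, β' = 13 + 10 = 23.
The posterior predictive for a window of length T is Negative Binomial with variance T·α'·(β'+T)/β'² = 4·33·27/529 = 3564/529.

3564/529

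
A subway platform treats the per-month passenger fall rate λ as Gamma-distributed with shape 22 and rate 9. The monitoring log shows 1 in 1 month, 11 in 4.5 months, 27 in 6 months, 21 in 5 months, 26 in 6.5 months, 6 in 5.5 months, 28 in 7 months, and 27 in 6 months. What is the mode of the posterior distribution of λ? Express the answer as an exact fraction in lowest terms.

336/101

Total count: 1 + 11 + 27 + 21 + 26 + 6 + 28 + 27 = 147.
Total exposure: 1 + 4.5 + 6 + 5 + 6.5 + 5.5 + 7 + 6 = 41.5 months.
By Gamma–Poisson conjugacy, the posterior is Gamma(α + Σx, β + Σt) = Gamma(22 + 147, 9 + 41.5) = Gamma(169, 101/2).
Posterior mode = (α'−1)/β' = 168/(101/2) = 336/101.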